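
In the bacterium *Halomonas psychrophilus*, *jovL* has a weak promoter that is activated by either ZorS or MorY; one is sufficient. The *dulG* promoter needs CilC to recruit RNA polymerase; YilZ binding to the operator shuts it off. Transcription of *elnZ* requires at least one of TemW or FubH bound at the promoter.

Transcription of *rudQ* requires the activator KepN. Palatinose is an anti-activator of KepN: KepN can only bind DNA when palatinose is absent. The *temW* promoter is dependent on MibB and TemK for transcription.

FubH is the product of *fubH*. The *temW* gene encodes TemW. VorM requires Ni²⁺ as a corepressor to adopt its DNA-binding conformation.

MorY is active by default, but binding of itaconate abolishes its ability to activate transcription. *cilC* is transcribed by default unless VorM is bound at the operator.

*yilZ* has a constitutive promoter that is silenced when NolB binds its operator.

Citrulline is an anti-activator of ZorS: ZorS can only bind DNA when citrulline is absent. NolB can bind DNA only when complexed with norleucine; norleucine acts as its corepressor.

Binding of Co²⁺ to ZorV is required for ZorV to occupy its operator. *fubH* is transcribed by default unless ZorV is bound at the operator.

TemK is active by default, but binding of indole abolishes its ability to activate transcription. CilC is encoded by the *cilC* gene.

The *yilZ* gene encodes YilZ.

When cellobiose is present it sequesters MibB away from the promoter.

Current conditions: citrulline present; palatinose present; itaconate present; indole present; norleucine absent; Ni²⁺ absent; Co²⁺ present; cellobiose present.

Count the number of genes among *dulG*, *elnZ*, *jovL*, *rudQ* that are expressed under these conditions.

0

Norleucine is absent, so NolB is inactive.
With no repressor bound, *yilZ* is transcribed.
So YilZ is produced and active.
Ni²⁺ is absent, so VorM is inactive.
With no repressor bound, *cilC* is transcribed.
So CilC is produced and active.
With repressor YilZ bound, *dulG* is not transcribed.
→ *dulG* is OFF.
Cellobiose is present, so MibB is inactive.
Indole is present, so TemK is inactive.
Required activator MibB is absent, so *temW* is not transcribed.
So TemW is not produced.
Co²⁺ is present, so ZorV is active.
With repressor ZorV bound, *fubH* is not transcribed.
So FubH is not produced.
No activator is available at the *elnZ* promoter, so *elnZ* is not transcribed.
→ *elnZ* is OFF.
Citrulline is present, so ZorS is inactive.
Itaconate is present, so MorY is inactive.
No activator is available at the *jovL* promoter, so *jovL* is not transcribed.
→ *jovL* is OFF.
Palatinose is present, so KepN is inactive.
Required activator KepN is absent, so *rudQ* is not transcribed.
→ *rudQ* is OFF.
0 of the 4 genes are transcribed.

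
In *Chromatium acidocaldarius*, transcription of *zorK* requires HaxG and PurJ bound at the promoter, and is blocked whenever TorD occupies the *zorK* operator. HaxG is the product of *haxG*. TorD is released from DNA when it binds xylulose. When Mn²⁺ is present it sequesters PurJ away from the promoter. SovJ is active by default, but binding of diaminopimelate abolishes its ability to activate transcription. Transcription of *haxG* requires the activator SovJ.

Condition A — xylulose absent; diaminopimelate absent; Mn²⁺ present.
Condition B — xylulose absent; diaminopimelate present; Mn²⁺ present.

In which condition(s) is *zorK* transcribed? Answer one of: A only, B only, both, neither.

Condition A:
Xylulose is absent, so TorD is active.
Diaminopimelate is absent, so SovJ is active.
No repressor is bound and SovJ is active, so *haxG* is transcribed.
So HaxG is produced and active.
Mn²⁺ is present, so PurJ is inactive.
With repressor TorD bound, *zorK* is not transcribed.
→ *zorK* is OFF in A.
Condition B:
Xylulose is absent, so TorD is active.
Diaminopimelate is present, so SovJ is inactive.
Required activator SovJ is absent, so *haxG* is not transcribed.
So HaxG is not produced.
Mn²⁺ is present, so PurJ is inactive.
With repressor TorD bound, *zorK* is not transcribed.
→ *zorK* is OFF in B.

neither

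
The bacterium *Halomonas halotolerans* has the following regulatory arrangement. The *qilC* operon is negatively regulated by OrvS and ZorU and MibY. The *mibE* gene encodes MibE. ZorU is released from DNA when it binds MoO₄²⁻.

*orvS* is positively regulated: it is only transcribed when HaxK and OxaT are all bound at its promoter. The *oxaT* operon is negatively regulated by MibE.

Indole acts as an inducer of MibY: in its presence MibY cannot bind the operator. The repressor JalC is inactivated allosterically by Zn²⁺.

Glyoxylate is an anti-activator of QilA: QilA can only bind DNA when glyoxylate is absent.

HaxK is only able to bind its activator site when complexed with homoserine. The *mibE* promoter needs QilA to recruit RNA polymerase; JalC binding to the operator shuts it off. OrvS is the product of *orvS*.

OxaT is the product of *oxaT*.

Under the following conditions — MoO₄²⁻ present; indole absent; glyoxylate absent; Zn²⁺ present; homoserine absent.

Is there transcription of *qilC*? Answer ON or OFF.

OFF

Homoserine is absent, so HaxK is inactive.
Zn²⁺ is present, so JalC is inactive.
Glyoxylate is absent, so QilA is active.
No repressor is bound and QilA is active, so *mibE* is transcribed.
So MibE is produced and active.
With repressor MibE bound, *oxaT* is not transcribed.
So OxaT is not produced.
Required activator HaxK is absent, so *orvS* is not transcribed.
So OrvS is not produced.
MoO₄²⁻ is present, so ZorU is inactive.
Indole is absent, so MibY is active.
With repressor MibY bound, *qilC* is not transcribed.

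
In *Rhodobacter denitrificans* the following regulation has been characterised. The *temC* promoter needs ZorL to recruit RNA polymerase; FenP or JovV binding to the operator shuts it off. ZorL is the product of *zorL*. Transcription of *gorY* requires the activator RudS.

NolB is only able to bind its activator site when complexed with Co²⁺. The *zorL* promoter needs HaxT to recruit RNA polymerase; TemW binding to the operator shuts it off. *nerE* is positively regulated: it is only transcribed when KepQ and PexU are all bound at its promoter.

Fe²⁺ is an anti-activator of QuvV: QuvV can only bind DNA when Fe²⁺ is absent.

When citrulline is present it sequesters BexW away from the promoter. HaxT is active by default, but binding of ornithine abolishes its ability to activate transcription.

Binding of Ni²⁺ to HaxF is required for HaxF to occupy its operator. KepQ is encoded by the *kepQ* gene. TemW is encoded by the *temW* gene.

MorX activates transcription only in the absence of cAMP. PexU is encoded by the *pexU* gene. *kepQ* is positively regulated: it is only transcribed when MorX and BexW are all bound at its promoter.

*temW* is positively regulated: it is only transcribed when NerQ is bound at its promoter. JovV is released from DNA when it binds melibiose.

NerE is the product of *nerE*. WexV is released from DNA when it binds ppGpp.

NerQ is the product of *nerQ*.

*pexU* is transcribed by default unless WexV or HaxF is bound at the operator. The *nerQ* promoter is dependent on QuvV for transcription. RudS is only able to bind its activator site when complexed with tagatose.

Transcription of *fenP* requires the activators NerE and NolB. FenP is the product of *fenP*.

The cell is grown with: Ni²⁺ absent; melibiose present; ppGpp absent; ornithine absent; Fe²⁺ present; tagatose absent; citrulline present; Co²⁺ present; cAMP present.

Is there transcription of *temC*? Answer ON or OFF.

ON

Ornithine is absent, so HaxT is active.
Fe²⁺ is present, so QuvV is inactive.
Required activator QuvV is absent, so *nerQ* is not transcribed.
So NerQ is not produced.
Required activator NerQ is absent, so *temW* is not transcribed.
So TemW is not produced.
No repressor is bound and HaxT is active, so *zorL* is transcribed.
So ZorL is produced and active.
cAMP is present, so MorX is inactive.
Citrulline is present, so BexW is inactive.
Required activator MorX is absent, so *kepQ* is not transcribed.
So KepQ is not produced.
ppGpp is absent, so WexV is active.
Ni²⁺ is absent, so HaxF is inactive.
With repressor WexV bound, *pexU* is not transcribed.
So PexU is not produced.
Required activator KepQ is absent, so *nerE* is not transcribed.
So NerE is not produced.
Co²⁺ is present, so NolB is active.
Required activator NerE is absent, so *fenP* is not transcribed.
So FenP is not produced.
Melibiose is present, so JovV is inactive.
No repressor is bound and ZorL is active, so *temC* is transcribed.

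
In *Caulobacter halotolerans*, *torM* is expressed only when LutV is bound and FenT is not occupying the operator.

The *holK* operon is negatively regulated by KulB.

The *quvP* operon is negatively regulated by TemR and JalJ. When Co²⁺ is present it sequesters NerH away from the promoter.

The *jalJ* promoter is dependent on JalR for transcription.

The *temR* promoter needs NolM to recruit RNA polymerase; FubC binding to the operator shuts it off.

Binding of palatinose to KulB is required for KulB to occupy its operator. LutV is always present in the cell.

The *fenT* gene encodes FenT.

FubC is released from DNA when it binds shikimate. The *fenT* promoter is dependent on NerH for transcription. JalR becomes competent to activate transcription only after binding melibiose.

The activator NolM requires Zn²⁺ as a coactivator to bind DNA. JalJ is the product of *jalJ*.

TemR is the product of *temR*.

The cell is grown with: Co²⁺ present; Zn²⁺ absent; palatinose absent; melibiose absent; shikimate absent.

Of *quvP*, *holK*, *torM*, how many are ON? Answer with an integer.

Zn²⁺ is absent, so NolM is inactive.
Shikimate is absent, so FubC is active.
With repressor FubC bound, *temR* is not transcribed.
So TemR is not produced.
Melibiose is absent, so JalR is inactive.
Required activator JalR is absent, so *jalJ* is not transcribed.
So JalJ is not produced.
With no repressor bound, *quvP* is transcribed.
→ *quvP* is ON.
Palatinose is absent, so KulB is inactive.
With no repressor bound, *holK* is transcribed.
→ *holK* is ON.
Co²⁺ is present, so NerH is inactive.
Required activator NerH is absent, so *fenT* is not transcribed.
So FenT is not produced.
LutV is produced constitutively and is active.
No repressor is bound and LutV is active, so *torM* is transcribed.
→ *torM* is ON.
3 of the 3 genes are transcribed.

3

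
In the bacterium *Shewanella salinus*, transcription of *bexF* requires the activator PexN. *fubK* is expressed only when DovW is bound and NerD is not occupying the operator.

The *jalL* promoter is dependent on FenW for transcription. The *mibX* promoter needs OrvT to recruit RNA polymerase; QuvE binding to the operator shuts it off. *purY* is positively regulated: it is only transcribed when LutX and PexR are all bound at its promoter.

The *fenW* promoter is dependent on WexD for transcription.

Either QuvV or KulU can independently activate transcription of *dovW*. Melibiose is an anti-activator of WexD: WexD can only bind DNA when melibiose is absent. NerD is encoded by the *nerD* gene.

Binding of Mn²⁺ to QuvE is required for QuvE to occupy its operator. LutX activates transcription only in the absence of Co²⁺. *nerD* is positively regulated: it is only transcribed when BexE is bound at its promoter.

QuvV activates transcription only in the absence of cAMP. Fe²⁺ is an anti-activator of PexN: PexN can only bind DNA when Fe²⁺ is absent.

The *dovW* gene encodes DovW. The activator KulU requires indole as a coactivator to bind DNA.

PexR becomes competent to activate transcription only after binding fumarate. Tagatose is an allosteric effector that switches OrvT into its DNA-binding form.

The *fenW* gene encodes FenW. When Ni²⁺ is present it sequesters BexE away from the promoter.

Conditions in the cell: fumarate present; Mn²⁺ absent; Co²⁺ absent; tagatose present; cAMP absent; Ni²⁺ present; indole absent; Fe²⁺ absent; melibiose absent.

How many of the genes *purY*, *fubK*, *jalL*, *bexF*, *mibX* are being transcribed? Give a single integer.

Co²⁺ is absent, so LutX is active.
Fumarate is present, so PexR is active.
No repressor is bound and LutX and PexR are active, so *purY* is transcribed.
→ *purY* is ON.
cAMP is absent, so QuvV is active.
Indole is absent, so KulU is inactive.
Activator QuvV is present, so *dovW* is transcribed.
So DovW is produced and active.
Ni²⁺ is present, so BexE is inactive.
Required activator BexE is absent, so *nerD* is not transcribed.
So NerD is not produced.
No repressor is bound and DovW is active, so *fubK* is transcribed.
→ *fubK* is ON.
Melibiose is absent, so WexD is active.
No repressor is bound and WexD is active, so *fenW* is transcribed.
So FenW is produced and active.
No repressor is bound and FenW is active, so *jalL* is transcribed.
→ *jalL* is ON.
Fe²⁺ is absent, so PexN is active.
No repressor is bound and PexN is active, so *bexF* is transcribed.
→ *bexF* is ON.
Mn²⁺ is absent, so QuvE is inactive.
Tagatose is present, so OrvT is active.
No repressor is bound and OrvT is active, so *mibX* is transcribed.
→ *mibX* is ON.
5 of the 5 genes are transcribed.

5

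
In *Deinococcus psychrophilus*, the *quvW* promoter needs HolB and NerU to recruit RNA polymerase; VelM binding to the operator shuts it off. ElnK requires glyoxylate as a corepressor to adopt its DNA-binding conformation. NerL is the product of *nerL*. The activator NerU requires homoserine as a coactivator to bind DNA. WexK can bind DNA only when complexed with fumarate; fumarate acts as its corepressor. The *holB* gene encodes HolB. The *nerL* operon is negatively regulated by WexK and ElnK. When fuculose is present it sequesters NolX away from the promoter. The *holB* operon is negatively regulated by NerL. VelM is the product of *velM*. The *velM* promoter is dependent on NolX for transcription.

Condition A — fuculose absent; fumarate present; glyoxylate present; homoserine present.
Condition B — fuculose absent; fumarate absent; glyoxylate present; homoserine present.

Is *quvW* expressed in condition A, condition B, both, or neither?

neither

Condition A:
Fuculose is absent, so NolX is active.
No repressor is bound and NolX is active, so *velM* is transcribed.
So VelM is produced and active.
Fumarate is present, so WexK is active.
Glyoxylate is present, so ElnK is active.
With repressor WexK bound, *nerL* is not transcribed.
So NerL is not produced.
With no repressor bound, *holB* is transcribed.
So HolB is produced and active.
Homoserine is present, so NerU is active.
With repressor VelM bound, *quvW* is not transcribed.
→ *quvW* is OFF in A.
Condition B:
Fuculose is absent, so NolX is active.
No repressor is bound and NolX is active, so *velM* is transcribed.
So VelM is produced and active.
Fumarate is absent, so WexK is inactive.
Glyoxylate is present, so ElnK is active.
With repressor ElnK bound, *nerL* is not transcribed.
So NerL is not produced.
With no repressor bound, *holB* is transcribed.
So HolB is produced and active.
Homoserine is present, so NerU is active.
With repressor VelM bound, *quvW* is not transcribed.
→ *quvW* is OFF in B.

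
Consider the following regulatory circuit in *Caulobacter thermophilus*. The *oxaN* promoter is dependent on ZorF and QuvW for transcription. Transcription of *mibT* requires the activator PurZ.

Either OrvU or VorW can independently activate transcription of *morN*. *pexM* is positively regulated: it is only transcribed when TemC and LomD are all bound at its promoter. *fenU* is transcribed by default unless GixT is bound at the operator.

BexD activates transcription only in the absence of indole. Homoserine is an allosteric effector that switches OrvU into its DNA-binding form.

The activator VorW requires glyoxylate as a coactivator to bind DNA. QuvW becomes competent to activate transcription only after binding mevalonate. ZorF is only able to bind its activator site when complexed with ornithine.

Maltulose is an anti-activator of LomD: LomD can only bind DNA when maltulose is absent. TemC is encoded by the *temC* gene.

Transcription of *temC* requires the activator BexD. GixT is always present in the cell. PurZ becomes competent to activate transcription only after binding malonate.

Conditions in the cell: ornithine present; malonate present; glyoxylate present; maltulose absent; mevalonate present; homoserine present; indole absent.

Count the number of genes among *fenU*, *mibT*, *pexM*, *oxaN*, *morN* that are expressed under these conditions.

GixT is produced constitutively and is active.
With repressor GixT bound, *fenU* is not transcribed.
→ *fenU* is OFF.
Malonate is present, so PurZ is active.
No repressor is bound and PurZ is active, so *mibT* is transcribed.
→ *mibT* is ON.
Indole is absent, so BexD is active.
No repressor is bound and BexD is active, so *temC* is transcribed.
So TemC is produced and active.
Maltulose is absent, so LomD is active.
No repressor is bound and TemC and LomD are active, so *pexM* is transcribed.
→ *pexM* is ON.
Ornithine is present, so ZorF is active.
Mevalonate is present, so QuvW is active.
No repressor is bound and ZorF and QuvW are active, so *oxaN* is transcribed.
→ *oxaN* is ON.
Homoserine is present, so OrvU is active.
Glyoxylate is present, so VorW is active.
Activator OrvU is present, so *morN* is transcribed.
→ *morN* is ON.
4 of the 5 genes are transcribed.

4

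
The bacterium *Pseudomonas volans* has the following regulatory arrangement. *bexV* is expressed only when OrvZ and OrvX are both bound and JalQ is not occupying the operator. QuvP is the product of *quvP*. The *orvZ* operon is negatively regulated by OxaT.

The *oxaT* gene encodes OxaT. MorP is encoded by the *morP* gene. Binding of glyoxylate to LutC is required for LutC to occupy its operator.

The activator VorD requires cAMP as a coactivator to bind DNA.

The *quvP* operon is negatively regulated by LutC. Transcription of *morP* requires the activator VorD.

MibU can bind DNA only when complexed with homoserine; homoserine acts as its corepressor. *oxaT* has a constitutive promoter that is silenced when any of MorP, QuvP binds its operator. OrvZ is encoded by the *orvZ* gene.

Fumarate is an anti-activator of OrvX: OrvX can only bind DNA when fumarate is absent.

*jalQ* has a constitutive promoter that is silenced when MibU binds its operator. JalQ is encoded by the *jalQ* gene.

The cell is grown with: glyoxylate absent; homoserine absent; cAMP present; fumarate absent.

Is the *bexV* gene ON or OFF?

cAMP is present, so VorD is active.
No repressor is bound and VorD is active, so *morP* is transcribed.
So MorP is produced and active.
Glyoxylate is absent, so LutC is inactive.
With no repressor bound, *quvP* is transcribed.
So QuvP is produced and active.
With repressor MorP bound, *oxaT* is not transcribed.
So OxaT is not produced.
With no repressor bound, *orvZ* is transcribed.
So OrvZ is produced and active.
Fumarate is absent, so OrvX is active.
Homoserine is absent, so MibU is inactive.
With no repressor bound, *jalQ* is transcribed.
So JalQ is produced and active.
With repressor JalQ bound, *bexV* is not transcribed.

OFF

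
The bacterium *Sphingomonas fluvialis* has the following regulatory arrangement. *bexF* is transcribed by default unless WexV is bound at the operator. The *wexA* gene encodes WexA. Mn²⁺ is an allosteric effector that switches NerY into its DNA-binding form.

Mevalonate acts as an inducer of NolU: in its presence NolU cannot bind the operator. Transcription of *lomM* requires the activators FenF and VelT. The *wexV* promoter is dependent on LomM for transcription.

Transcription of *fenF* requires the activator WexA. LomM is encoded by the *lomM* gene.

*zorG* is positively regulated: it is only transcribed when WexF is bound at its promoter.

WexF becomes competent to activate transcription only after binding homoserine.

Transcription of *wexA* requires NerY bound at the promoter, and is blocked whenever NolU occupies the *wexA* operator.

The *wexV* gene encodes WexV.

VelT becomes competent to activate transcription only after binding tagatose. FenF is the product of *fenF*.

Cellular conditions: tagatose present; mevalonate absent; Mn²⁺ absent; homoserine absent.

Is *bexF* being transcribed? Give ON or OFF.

ON

Mevalonate is absent, so NolU is active.
Mn²⁺ is absent, so NerY is inactive.
With repressor NolU bound, *wexA* is not transcribed.
So WexA is not produced.
Required activator WexA is absent, so *fenF* is not transcribed.
So FenF is not produced.
Tagatose is present, so VelT is active.
Required activator FenF is absent, so *lomM* is not transcribed.
So LomM is not produced.
Required activator LomM is absent, so *wexV* is not transcribed.
So WexV is not produced.
With no repressor bound, *bexF* is transcribed.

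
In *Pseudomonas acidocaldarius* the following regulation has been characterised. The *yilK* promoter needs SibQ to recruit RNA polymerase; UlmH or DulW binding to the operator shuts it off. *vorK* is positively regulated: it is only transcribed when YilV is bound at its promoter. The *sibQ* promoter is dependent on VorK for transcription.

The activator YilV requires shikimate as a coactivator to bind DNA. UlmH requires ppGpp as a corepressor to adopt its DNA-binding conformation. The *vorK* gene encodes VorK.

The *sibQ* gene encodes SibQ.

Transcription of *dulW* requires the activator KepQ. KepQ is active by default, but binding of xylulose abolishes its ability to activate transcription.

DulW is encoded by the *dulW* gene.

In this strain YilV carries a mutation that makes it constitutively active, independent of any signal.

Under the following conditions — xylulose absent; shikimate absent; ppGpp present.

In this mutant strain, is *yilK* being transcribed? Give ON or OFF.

YilV is constitutively active in this strain.
No repressor is bound and YilV is active, so *vorK* is transcribed.
So VorK is produced and active.
No repressor is bound and VorK is active, so *sibQ* is transcribed.
So SibQ is produced and active.
ppGpp is present, so UlmH is active.
Xylulose is absent, so KepQ is active.
No repressor is bound and KepQ is active, so *dulW* is transcribed.
So DulW is produced and active.
With repressor UlmH bound, *yilK* is not transcribed.

OFF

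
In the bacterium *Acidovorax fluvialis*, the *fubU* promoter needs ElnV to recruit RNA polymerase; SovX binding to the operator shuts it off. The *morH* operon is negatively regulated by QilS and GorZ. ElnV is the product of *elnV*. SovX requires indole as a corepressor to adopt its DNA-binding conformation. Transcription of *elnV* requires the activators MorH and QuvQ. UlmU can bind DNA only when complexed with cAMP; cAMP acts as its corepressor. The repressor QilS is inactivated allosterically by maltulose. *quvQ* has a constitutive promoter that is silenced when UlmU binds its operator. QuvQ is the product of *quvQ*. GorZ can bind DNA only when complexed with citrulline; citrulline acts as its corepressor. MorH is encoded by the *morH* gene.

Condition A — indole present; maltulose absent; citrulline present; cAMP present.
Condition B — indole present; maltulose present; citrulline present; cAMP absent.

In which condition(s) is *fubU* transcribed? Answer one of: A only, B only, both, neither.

Condition A:
Indole is present, so SovX is active.
Maltulose is absent, so QilS is active.
Citrulline is present, so GorZ is active.
With repressor QilS bound, *morH* is not transcribed.
So MorH is not produced.
cAMP is present, so UlmU is active.
With repressor UlmU bound, *quvQ* is not transcribed.
So QuvQ is not produced.
Required activator MorH is absent, so *elnV* is not transcribed.
So ElnV is not produced.
With repressor SovX bound, *fubU* is not transcribed.
→ *fubU* is OFF in A.
Condition B:
Indole is present, so SovX is active.
Maltulose is present, so QilS is inactive.
Citrulline is present, so GorZ is active.
With repressor GorZ bound, *morH* is not transcribed.
So MorH is not produced.
cAMP is absent, so UlmU is inactive.
With no repressor bound, *quvQ* is transcribed.
So QuvQ is produced and active.
Required activator MorH is absent, so *elnV* is not transcribed.
So ElnV is not produced.
With repressor SovX bound, *fubU* is not transcribed.
→ *fubU* is OFF in B.

neither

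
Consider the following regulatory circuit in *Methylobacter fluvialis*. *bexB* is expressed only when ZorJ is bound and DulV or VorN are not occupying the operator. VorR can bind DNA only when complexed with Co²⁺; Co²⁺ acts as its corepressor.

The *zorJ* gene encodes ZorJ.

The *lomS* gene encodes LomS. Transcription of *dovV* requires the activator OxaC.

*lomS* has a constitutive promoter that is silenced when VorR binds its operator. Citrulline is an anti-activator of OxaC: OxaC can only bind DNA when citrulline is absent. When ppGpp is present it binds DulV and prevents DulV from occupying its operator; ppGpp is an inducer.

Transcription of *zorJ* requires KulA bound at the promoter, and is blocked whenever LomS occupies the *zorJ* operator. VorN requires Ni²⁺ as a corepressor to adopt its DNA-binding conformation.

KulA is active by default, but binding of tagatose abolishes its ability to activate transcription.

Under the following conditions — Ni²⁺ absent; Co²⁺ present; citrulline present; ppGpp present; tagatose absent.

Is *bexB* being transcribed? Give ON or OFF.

ppGpp is present, so DulV is inactive.
Ni²⁺ is absent, so VorN is inactive.
Co²⁺ is present, so VorR is active.
With repressor VorR bound, *lomS* is not transcribed.
So LomS is not produced.
Tagatose is absent, so KulA is active.
No repressor is bound and KulA is active, so *zorJ* is transcribed.
So ZorJ is produced and active.
No repressor is bound and ZorJ is active, so *bexB* is transcribed.

ON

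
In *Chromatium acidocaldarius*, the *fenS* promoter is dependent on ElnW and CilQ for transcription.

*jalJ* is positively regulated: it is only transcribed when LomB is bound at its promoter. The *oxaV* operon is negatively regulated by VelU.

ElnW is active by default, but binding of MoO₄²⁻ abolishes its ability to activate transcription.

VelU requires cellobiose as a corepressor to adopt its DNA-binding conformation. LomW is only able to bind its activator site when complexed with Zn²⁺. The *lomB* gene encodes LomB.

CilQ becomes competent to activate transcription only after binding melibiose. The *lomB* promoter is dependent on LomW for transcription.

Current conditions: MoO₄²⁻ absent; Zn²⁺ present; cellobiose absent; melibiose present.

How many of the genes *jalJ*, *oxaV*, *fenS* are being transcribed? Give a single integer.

Zn²⁺ is present, so LomW is active.
No repressor is bound and LomW is active, so *lomB* is transcribed.
So LomB is produced and active.
No repressor is bound and LomB is active, so *jalJ* is transcribed.
→ *jalJ* is ON.
Cellobiose is absent, so VelU is inactive.
With no repressor bound, *oxaV* is transcribed.
→ *oxaV* is ON.
MoO₄²⁻ is absent, so ElnW is active.
Melibiose is present, so CilQ is active.
No repressor is bound and ElnW and CilQ are active, so *fenS* is transcribed.
→ *fenS* is ON.
3 of the 3 genes are transcribed.

3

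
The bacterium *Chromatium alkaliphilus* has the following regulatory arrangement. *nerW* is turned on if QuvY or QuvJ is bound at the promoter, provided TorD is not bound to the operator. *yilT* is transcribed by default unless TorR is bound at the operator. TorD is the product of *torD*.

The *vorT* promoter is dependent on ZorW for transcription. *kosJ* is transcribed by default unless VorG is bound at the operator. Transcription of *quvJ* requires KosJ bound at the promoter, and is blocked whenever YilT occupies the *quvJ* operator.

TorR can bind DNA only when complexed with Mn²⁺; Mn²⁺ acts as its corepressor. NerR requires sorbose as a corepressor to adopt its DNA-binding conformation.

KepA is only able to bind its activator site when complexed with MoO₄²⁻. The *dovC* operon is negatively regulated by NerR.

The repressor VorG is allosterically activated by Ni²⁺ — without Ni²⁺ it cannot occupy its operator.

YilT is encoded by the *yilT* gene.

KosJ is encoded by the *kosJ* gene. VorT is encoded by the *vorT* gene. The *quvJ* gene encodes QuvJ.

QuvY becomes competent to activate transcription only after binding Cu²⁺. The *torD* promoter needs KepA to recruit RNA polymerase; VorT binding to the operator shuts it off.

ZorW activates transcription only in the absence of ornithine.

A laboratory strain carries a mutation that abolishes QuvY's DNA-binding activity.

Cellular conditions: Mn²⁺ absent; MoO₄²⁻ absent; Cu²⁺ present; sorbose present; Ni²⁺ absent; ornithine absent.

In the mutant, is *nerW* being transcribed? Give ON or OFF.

QuvY is non-functional in this strain, so it has no effect.
Ni²⁺ is absent, so VorG is inactive.
With no repressor bound, *kosJ* is transcribed.
So KosJ is produced and active.
Mn²⁺ is absent, so TorR is inactive.
With no repressor bound, *yilT* is transcribed.
So YilT is produced and active.
With repressor YilT bound, *quvJ* is not transcribed.
So QuvJ is not produced.
MoO₄²⁻ is absent, so KepA is inactive.
Ornithine is absent, so ZorW is active.
No repressor is bound and ZorW is active, so *vorT* is transcribed.
So VorT is produced and active.
With repressor VorT bound, *torD* is not transcribed.
So TorD is not produced.
No activator is available at the *nerW* promoter, so *nerW* is not transcribed.

OFF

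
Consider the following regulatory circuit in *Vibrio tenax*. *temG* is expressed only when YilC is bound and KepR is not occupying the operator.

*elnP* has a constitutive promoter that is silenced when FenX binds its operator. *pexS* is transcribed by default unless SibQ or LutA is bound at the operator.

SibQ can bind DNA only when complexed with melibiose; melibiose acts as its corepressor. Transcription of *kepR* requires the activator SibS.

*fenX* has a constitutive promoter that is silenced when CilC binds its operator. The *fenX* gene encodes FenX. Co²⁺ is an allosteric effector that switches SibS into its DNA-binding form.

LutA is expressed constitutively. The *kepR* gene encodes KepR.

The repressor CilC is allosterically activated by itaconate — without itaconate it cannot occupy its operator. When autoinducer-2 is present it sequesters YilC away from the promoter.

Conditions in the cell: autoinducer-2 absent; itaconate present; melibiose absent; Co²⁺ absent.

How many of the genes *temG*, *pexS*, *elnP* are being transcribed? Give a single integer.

Co²⁺ is absent, so SibS is inactive.
Required activator SibS is absent, so *kepR* is not transcribed.
So KepR is not produced.
Autoinducer-2 is absent, so YilC is active.
No repressor is bound and YilC is active, so *temG* is transcribed.
→ *temG* is ON.
Melibiose is absent, so SibQ is inactive.
LutA is produced constitutively and is active.
With repressor LutA bound, *pexS* is not transcribed.
→ *pexS* is OFF.
Itaconate is present, so CilC is active.
With repressor CilC bound, *fenX* is not transcribed.
So FenX is not produced.
With no repressor bound, *elnP* is transcribed.
→ *elnP* is ON.
2 of the 3 genes are transcribed.

2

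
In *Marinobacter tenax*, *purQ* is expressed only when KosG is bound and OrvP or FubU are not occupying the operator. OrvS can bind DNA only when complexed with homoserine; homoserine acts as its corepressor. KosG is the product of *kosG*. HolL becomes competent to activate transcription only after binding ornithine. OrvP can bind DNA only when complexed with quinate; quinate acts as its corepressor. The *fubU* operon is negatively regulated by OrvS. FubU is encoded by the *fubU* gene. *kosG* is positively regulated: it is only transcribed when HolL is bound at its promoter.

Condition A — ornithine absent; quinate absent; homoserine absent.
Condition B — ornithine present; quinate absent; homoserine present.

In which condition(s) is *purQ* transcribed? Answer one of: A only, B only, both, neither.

Condition A:
Ornithine is absent, so HolL is inactive.
Required activator HolL is absent, so *kosG* is not transcribed.
So KosG is not produced.
Quinate is absent, so OrvP is inactive.
Homoserine is absent, so OrvS is inactive.
With no repressor bound, *fubU* is transcribed.
So FubU is produced and active.
With repressor FubU bound, *purQ* is not transcribed.
→ *purQ* is OFF in A.
Condition B:
Ornithine is present, so HolL is active.
No repressor is bound and HolL is active, so *kosG* is transcribed.
So KosG is produced and active.
Quinate is absent, so OrvP is inactive.
Homoserine is present, so OrvS is active.
With repressor OrvS bound, *fubU* is not transcribed.
So FubU is not produced.
No repressor is bound and KosG is active, so *purQ* is transcribed.
→ *purQ* is ON in B.

B only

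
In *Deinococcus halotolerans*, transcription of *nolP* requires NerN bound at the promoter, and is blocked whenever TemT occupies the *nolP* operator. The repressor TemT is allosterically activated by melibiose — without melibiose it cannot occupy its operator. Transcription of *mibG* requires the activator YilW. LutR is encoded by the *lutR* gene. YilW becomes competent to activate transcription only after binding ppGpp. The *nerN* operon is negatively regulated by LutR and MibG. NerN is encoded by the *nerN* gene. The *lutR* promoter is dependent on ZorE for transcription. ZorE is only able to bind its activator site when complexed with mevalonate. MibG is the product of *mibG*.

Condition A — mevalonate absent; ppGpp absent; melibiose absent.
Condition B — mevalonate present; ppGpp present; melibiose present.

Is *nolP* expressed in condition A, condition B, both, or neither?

Condition A:
Mevalonate is absent, so ZorE is inactive.
Required activator ZorE is absent, so *lutR* is not transcribed.
So LutR is not produced.
ppGpp is absent, so YilW is inactive.
Required activator YilW is absent, so *mibG* is not transcribed.
So MibG is not produced.
With no repressor bound, *nerN* is transcribed.
So NerN is produced and active.
Melibiose is absent, so TemT is inactive.
No repressor is bound and NerN is active, so *nolP* is transcribed.
→ *nolP* is ON in A.
Condition B:
Mevalonate is present, so ZorE is active.
No repressor is bound and ZorE is active, so *lutR* is transcribed.
So LutR is produced and active.
ppGpp is present, so YilW is active.
No repressor is bound and YilW is active, so *mibG* is transcribed.
So MibG is produced and active.
With repressor LutR bound, *nerN* is not transcribed.
So NerN is not produced.
Melibiose is present, so TemT is active.
With repressor TemT bound, *nolP* is not transcribed.
→ *nolP* is OFF in B.

A only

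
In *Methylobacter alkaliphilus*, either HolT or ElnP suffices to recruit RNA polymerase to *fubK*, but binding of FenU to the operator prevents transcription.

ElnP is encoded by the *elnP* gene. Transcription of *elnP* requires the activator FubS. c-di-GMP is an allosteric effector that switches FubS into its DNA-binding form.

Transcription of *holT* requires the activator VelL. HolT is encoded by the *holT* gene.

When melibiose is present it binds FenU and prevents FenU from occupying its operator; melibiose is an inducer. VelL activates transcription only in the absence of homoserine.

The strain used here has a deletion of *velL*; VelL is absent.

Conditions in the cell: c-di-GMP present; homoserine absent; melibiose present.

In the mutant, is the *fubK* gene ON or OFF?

Melibiose is present, so FenU is inactive.
VelL is non-functional in this strain, so it has no effect.
Required activator VelL is absent, so *holT* is not transcribed.
So HolT is not produced.
c-di-GMP is present, so FubS is active.
No repressor is bound and FubS is active, so *elnP* is transcribed.
So ElnP is produced and active.
Activator ElnP is present, so *fubK* is transcribed.

ON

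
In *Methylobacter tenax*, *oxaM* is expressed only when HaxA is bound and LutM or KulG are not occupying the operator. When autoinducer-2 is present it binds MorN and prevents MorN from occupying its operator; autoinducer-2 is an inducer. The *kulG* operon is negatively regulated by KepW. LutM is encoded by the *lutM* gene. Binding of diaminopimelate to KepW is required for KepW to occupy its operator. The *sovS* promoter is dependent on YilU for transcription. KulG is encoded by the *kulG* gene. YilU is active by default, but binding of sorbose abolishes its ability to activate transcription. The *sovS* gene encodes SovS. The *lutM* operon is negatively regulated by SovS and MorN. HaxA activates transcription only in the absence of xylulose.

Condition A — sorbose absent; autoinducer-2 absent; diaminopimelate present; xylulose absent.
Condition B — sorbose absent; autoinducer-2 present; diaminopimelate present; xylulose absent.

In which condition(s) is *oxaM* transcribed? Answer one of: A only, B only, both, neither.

Condition A:
Sorbose is absent, so YilU is active.
No repressor is bound and YilU is active, so *sovS* is transcribed.
So SovS is produced and active.
Autoinducer-2 is absent, so MorN is active.
With repressor SovS bound, *lutM* is not transcribed.
So LutM is not produced.
Diaminopimelate is present, so KepW is active.
With repressor KepW bound, *kulG* is not transcribed.
So KulG is not produced.
Xylulose is absent, so HaxA is active.
No repressor is bound and HaxA is active, so *oxaM* is transcribed.
→ *oxaM* is ON in A.
Condition B:
Sorbose is absent, so YilU is active.
No repressor is bound and YilU is active, so *sovS* is transcribed.
So SovS is produced and active.
Autoinducer-2 is present, so MorN is inactive.
With repressor SovS bound, *lutM* is not transcribed.
So LutM is not produced.
Diaminopimelate is present, so KepW is active.
With repressor KepW bound, *kulG* is not transcribed.
So KulG is not produced.
Xylulose is absent, so HaxA is active.
No repressor is bound and HaxA is active, so *oxaM* is transcribed.
→ *oxaM* is ON in B.

both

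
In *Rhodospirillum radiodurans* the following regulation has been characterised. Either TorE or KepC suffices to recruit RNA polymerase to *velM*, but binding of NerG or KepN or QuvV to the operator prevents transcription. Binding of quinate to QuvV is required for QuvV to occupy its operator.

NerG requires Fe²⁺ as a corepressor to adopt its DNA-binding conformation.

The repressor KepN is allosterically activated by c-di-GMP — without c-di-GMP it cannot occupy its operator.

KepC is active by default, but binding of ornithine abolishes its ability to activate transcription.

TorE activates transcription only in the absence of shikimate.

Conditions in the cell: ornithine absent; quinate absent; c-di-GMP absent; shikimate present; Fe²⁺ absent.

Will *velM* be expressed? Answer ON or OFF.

Fe²⁺ is absent, so NerG is inactive.
c-di-GMP is absent, so KepN is inactive.
Shikimate is present, so TorE is inactive.
Ornithine is absent, so KepC is active.
Quinate is absent, so QuvV is inactive.
Activator KepC is present, so *velM* is transcribed.

ON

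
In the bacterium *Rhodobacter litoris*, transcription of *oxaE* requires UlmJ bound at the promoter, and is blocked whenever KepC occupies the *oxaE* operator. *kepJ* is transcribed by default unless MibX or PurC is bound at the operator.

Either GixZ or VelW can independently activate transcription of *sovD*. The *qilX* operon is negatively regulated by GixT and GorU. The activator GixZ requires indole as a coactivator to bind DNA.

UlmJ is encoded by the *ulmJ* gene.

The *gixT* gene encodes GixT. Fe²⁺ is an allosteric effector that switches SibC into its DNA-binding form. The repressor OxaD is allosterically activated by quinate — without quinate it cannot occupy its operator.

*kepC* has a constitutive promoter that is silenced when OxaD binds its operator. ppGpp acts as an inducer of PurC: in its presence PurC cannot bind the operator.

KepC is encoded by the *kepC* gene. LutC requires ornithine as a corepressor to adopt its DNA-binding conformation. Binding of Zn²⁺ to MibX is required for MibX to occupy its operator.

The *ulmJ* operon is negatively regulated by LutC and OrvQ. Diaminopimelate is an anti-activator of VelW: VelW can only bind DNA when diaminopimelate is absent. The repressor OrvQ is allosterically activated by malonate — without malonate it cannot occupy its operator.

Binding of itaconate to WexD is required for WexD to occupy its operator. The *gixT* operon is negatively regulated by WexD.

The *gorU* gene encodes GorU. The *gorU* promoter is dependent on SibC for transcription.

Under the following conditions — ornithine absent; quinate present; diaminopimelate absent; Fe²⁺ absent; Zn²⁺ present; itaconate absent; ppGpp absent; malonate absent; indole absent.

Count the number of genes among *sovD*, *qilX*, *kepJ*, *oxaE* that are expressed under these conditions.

2

Indole is absent, so GixZ is inactive.
Diaminopimelate is absent, so VelW is active.
Activator VelW is present, so *sovD* is transcribed.
→ *sovD* is ON.
Itaconate is absent, so WexD is inactive.
With no repressor bound, *gixT* is transcribed.
So GixT is produced and active.
Fe²⁺ is absent, so SibC is inactive.
Required activator SibC is absent, so *gorU* is not transcribed.
So GorU is not produced.
With repressor GixT bound, *qilX* is not transcribed.
→ *qilX* is OFF.
Zn²⁺ is present, so MibX is active.
ppGpp is absent, so PurC is active.
With repressor MibX bound, *kepJ* is not transcribed.
→ *kepJ* is OFF.
Ornithine is absent, so LutC is inactive.
Malonate is absent, so OrvQ is inactive.
With no repressor bound, *ulmJ* is transcribed.
So UlmJ is produced and active.
Quinate is present, so OxaD is active.
With repressor OxaD bound, *kepC* is not transcribed.
So KepC is not produced.
No repressor is bound and UlmJ is active, so *oxaE* is transcribed.
→ *oxaE* is ON.
2 of the 4 genes are transcribed.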